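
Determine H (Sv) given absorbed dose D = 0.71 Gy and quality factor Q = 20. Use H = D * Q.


H = D * Q
H = 0.71 * 20
H = 14.200 Sv

14.200


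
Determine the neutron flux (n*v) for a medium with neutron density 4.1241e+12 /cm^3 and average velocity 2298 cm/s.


phi = n * v
phi = 4.1241e+12 * 2298
phi = 9.4772e+15 /cm^2/s

9.4772e+15


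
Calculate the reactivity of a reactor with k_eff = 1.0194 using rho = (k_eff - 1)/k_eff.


rho = (k_eff - 1) / k_eff
rho = (1.0194 - 1) / 1.0194
rho = 0.019031

0.019031


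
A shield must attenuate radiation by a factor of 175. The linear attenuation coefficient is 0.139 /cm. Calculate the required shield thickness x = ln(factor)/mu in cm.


x = ln(factor) / mu
x = ln(175) / 0.139
x = 37.157 cm

37.157


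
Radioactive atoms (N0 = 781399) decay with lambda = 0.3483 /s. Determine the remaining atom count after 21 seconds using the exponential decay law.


N = N0 * exp(-lambda * t)
N = 781399 * exp(-0.3483 * 21)
N = 520.37

520.37


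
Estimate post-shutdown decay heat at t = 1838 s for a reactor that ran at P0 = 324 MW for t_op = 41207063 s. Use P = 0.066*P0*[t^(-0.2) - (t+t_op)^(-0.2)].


P/P0 = 0.066 * [t^(-0.2) - (t + t_op)^(-0.2)]
P/P0 = 0.066 * [1838^(-0.2) - (1838 + 41207063)^(-0.2)]
P/P0 = 0.066 * [0.2223980 - 0.02999175] = 0.01269881
P = 324 * 0.01269881 = 4.1144 MW

4.1144


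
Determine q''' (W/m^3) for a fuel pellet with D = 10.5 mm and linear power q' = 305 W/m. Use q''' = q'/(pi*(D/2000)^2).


r = D / 2 / 1000 = 10.5 / 2 / 1000 = 0.00525 m
q''' = q' / (pi * r^2)
q''' = 305 / (pi * 0.00525^2)
q''' = 3.5223e+06 W/m^3

3.5223e+06


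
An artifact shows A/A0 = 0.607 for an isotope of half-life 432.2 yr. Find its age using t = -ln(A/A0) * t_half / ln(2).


lambda = ln(2) / t_half = ln(2) / 432.2 = 0.001603765 /yr
t = -ln(A/A0) / lambda
t = -ln(0.607) / 0.001603765
t = 311.28 yr

311.28


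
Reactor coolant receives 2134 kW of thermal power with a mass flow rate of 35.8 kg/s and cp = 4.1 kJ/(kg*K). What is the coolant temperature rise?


dT = Q / (m_dot * cp)
dT = 2134 / (35.8 * 4.1)
dT = 14.539 C

14.539


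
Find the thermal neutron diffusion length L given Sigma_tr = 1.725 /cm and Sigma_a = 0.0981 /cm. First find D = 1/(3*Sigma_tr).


D = 1 / (3 * Sigma_tr) = 1 / (3 * 1.725) = 0.1932367 cm
L = sqrt(D / Sigma_a)
L = sqrt(0.1932367 / 0.0981)
L = 1.4035 cm

1.4035


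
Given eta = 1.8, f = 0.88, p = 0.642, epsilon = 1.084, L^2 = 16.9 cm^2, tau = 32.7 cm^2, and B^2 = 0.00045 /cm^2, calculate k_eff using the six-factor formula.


k_inf = eta*f*p*eps = 1.8*0.88*0.642*1.084 = 1.102350
P_TNL = 1/(1 + L^2*B^2) = 1/(1 + 16.9*0.00045) = 0.9924524
P_FNL = exp(-B^2*tau) = exp(-0.00045*32.7) = 0.9853927
k_eff = k_inf * P_TNL * P_FNL = 1.102350 * 0.9924524 * 0.9853927
k_eff = 1.0780

1.0780


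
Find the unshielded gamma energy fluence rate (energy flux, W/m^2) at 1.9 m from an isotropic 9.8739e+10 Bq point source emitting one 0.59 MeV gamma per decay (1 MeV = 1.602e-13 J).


psi = A * E * 1.602e-13 / (4*pi*r^2)
psi = 9.8739e+10 * 0.59 * 1.602e-13 / (4*pi*1.9^2)
psi = 2.0572e-04 W/m^2

2.0572e-04


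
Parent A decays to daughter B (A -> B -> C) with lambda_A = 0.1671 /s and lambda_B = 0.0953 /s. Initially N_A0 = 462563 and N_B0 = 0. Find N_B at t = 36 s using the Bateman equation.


N_B(t) = lambda_A * N_A0 / (lambda_B - lambda_A) * [exp(-lambda_A*t) - exp(-lambda_B*t)]
exp(-0.1671*36) = 0.002440384; exp(-0.0953*36) = 0.03236104
N_B = 0.1671 * 462563 / (0.0953 - 0.1671) * (0.002440384 - 0.03236104)
N_B = 32210

32210


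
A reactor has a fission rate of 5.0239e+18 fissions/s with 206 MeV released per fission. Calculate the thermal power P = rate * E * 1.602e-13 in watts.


P = fission_rate * E_MeV * 1.602e-13
P = 5.0239e+18 * 206 * 1.602e-13
P = 1.6579e+08 W

1.6579e+08


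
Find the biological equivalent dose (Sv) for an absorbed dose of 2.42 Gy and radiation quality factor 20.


H = D * Q
H = 2.42 * 20
H = 48.400 Sv

48.400


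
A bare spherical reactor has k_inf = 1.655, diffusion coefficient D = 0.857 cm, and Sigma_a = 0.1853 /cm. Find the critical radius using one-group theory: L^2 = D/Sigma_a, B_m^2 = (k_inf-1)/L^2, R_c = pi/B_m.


L^2 = D / Sigma_a = 0.857 / 0.1853 = 4.624933 cm^2
B_m^2 = (k_inf - 1) / L^2 = (1.655 - 1) / 4.624933 = 0.1416237 /cm^2
For a bare sphere: B_g = pi/R, so R_c = pi / sqrt(B_m^2)
R_c = pi / sqrt(0.1416237) = 8.3480 cm

8.3480


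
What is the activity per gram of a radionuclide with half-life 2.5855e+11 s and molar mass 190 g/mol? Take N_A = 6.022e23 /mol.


lambda = ln(2) / t_half = ln(2) / 2.5855e+11 = 2.680902e-12 /s
SA = lambda * N_A / M
SA = 2.680902e-12 * 6.022e23 / 190
SA = 8.4970e+09 Bq/g

8.4970e+09


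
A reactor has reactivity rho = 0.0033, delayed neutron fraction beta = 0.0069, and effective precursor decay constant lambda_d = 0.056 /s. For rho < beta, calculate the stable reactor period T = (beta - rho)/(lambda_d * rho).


T = (beta - rho) / (lambda_d * rho)
T = (0.0069 - 0.0033) / (0.056 * 0.0033)
T = 19.481 s

19.481


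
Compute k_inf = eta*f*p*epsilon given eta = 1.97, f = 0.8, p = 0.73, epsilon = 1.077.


k_inf = eta * f * p * epsilon
k_inf = 1.97 * 0.8 * 0.73 * 1.077
k_inf = 1.2391

1.2391


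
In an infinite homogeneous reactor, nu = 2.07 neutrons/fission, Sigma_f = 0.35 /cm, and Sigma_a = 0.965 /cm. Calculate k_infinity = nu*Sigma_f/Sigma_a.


k_inf = nu * Sigma_f / Sigma_a
k_inf = 2.07 * 0.35 / 0.965
k_inf = 0.75078

0.75078


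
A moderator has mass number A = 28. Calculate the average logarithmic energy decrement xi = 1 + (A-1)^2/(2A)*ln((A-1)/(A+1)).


xi = 1 + (A-1)^2/(2A) * ln((A-1)/(A+1))
xi = 1 + (28-1)^2/(2*28) * ln((28-1)/(28 +1))
xi = 0.069757

0.069757


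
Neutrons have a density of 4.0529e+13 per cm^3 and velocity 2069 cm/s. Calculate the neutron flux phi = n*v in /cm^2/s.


phi = n * v
phi = 4.0529e+13 * 2069
phi = 8.3855e+16 /cm^2/s

8.3855e+16


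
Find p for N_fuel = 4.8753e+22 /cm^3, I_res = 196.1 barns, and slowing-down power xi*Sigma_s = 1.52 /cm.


p = exp(-N * I * 1e-24 / (xi*Sigma_s))
p = exp(-4.8753e+22 * 196.1 * 1e-24 / 1.52)
p = 0.0018552

0.0018552


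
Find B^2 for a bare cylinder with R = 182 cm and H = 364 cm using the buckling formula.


B^2 = (2.405/R)^2 + (pi/H)^2
B^2 = (2.405/182)^2 + (pi/364)^2
B^2 = 2.4911e-04 /cm^2

2.4911e-04


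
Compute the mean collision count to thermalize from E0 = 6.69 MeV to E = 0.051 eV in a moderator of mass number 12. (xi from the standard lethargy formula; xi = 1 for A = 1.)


xi = 1 + (A-1)^2/(2A)*ln((A-1)/(A+1)) = 0.1577690 (for A = 12)
n = ln(E0/E) / xi
n = ln(6.69e6 / 0.051) / 0.1577690
n = ln(1.311765e+08) / 0.1577690 = 118.48

118.48


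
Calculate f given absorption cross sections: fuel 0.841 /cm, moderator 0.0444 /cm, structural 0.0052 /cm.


f = Sigma_a_fuel / (Sigma_a_fuel + Sigma_a_mod + Sigma_a_other)
f = 0.841 / (0.841 + 0.0444 + 0.0052)
f = 0.94431

0.94431


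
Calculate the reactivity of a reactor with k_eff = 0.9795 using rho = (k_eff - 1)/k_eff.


rho = (k_eff - 1) / k_eff
rho = (0.9795 - 1) / 0.9795
rho = -0.020929

-0.020929


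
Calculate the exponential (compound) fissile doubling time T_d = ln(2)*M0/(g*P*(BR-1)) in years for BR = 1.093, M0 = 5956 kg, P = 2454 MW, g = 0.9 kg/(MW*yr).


Breeding gain G = BR - 1 = 1.093 - 1 = 0.093
Fissile production rate = g * P * G = 0.9 * 2454 * 0.093 = 205.3998 kg/yr
T_d = ln(2) * M0 / (g * P * G)
T_d = ln(2) * 5956 / 205.3998 = 20.099 yr

20.099


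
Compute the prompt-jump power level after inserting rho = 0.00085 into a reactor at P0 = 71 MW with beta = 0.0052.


P1/P0 = beta / (beta - rho)
P1/P0 = 0.0052 / (0.0052 - 0.00085) = 1.195402
P1 = 71 * 1.195402 = 84.874 MW

84.874


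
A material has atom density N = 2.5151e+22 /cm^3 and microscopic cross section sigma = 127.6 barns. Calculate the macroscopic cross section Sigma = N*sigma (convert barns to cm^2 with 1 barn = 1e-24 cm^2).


Sigma = N * sigma_barns * 1e-24
Sigma = 2.5151e+22 * 127.6 * 1e-24
Sigma = 3.2093 /cm

3.2093


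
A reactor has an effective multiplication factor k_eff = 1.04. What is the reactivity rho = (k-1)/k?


rho = (k_eff - 1) / k_eff
rho = (1.04 - 1) / 1.04
rho = 0.038462

0.038462


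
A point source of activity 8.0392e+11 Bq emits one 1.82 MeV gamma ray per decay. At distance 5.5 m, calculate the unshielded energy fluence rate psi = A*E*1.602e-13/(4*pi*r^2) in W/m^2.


psi = A * E * 1.602e-13 / (4*pi*r^2)
psi = 8.0392e+11 * 1.82 * 1.602e-13 / (4*pi*5.5^2)
psi = 6.1661e-04 W/m^2

6.1661e-04


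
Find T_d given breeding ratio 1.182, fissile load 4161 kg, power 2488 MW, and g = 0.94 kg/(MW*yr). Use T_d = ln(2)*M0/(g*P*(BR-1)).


Breeding gain G = BR - 1 = 1.182 - 1 = 0.182
Fissile production rate = g * P * G = 0.94 * 2488 * 0.182 = 425.64704 kg/yr
T_d = ln(2) * M0 / (g * P * G)
T_d = ln(2) * 4161 / 425.64704 = 6.7760 yr

6.7760


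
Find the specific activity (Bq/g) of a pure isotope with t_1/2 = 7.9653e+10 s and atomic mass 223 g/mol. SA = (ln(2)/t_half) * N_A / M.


lambda = ln(2) / t_half = ln(2) / 7.9653e+10 = 8.702085e-12 /s
SA = lambda * N_A / M
SA = 8.702085e-12 * 6.022e23 / 223
SA = 2.3500e+10 Bq/g

2.3500e+10


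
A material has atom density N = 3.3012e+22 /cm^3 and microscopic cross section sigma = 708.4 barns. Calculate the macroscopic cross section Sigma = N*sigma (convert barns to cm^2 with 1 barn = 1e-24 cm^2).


Sigma = N * sigma_barns * 1e-24
Sigma = 3.3012e+22 * 708.4 * 1e-24
Sigma = 23.386 /cm

23.386


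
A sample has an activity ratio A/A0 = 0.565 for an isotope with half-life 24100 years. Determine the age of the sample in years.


lambda = ln(2) / t_half = ln(2) / 24100 = 2.876129e-05 /yr
t = -ln(A/A0) / lambda
t = -ln(0.565) / 2.876129e-05
t = 19851 yr

19851


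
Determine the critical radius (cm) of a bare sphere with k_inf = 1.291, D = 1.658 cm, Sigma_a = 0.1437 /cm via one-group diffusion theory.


L^2 = D / Sigma_a = 1.658 / 0.1437 = 11.53793 cm^2
B_m^2 = (k_inf - 1) / L^2 = (1.291 - 1) / 11.53793 = 0.02522116 /cm^2
For a bare sphere: B_g = pi/R, so R_c = pi / sqrt(B_m^2)
R_c = pi / sqrt(0.02522116) = 19.782 cm

19.782


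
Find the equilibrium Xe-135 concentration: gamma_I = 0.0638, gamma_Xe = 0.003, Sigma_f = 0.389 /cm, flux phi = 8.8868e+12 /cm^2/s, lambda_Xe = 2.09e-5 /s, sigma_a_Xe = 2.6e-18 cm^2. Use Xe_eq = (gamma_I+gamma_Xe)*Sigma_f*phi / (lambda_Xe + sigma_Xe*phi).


Xe_eq = (gamma_I + gamma_Xe) * Sigma_f * phi / (lambda_Xe + sigma_Xe * phi)
Numerator = (0.0638 + 0.003) * 0.389 * 8.8868e+12 = 2.309253e+11
Denominator = 2.09e-5 + 2.6e-18 * 8.8868e+12 = 4.400568e-05
Xe_eq = 2.309253e+11 / 4.400568e-05 = 5.2476e+15 /cm^3

5.2476e+15


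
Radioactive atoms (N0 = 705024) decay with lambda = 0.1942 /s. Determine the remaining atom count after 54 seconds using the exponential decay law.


N = N0 * exp(-lambda * t)
N = 705024 * exp(-0.1942 * 54)
N = 19.672

19.672


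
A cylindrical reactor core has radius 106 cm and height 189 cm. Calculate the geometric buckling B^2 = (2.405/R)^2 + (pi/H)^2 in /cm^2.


B^2 = (2.405/R)^2 + (pi/H)^2
B^2 = (2.405/106)^2 + (pi/189)^2
B^2 = 7.9107e-04 /cm^2

7.9107e-04


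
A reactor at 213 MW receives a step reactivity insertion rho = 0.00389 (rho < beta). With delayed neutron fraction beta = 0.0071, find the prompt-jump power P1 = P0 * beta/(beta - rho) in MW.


P1/P0 = beta / (beta - rho)
P1/P0 = 0.0071 / (0.0071 - 0.00389) = 2.211838
P1 = 213 * 2.211838 = 471.12 MW

471.12


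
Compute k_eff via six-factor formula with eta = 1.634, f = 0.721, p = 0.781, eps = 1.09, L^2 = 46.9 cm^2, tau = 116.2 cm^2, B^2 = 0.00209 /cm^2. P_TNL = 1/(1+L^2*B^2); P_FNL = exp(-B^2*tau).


k_inf = eta*f*p*eps = 1.634*0.721*0.781*1.09 = 1.002917
P_TNL = 1/(1 + L^2*B^2) = 1/(1 + 46.9*0.00209) = 0.9107294
P_FNL = exp(-B^2*tau) = exp(-0.00209*116.2) = 0.7843829
k_eff = k_inf * P_TNL * P_FNL = 1.002917 * 0.9107294 * 0.7843829
k_eff = 0.71644

0.71644


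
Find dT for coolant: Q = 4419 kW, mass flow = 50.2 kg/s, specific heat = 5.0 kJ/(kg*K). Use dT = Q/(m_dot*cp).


dT = Q / (m_dot * cp)
dT = 4419 / (50.2 * 5.0)
dT = 17.606 C

17.606


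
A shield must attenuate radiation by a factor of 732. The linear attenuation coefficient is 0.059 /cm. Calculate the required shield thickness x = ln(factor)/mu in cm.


x = ln(factor) / mu
x = ln(732) / 0.059
x = 111.79 cm

111.79


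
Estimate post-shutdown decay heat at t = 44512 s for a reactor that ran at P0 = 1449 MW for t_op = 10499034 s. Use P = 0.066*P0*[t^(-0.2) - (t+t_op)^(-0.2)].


P/P0 = 0.066 * [t^(-0.2) - (t + t_op)^(-0.2)]
P/P0 = 0.066 * [44512^(-0.2) - (44512 + 10499034)^(-0.2)]
P/P0 = 0.066 * [0.1175722 - 0.03939151] = 0.005159926
P = 1449 * 0.005159926 = 7.4767 MW

7.4767


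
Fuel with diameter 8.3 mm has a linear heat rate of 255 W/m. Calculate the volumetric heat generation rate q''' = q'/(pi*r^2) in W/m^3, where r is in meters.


r = D / 2 / 1000 = 8.3 / 2 / 1000 = 0.00415 m
q''' = q' / (pi * r^2)
q''' = 255 / (pi * 0.00415^2)
q''' = 4.7130e+06 W/m^3

4.7130e+06


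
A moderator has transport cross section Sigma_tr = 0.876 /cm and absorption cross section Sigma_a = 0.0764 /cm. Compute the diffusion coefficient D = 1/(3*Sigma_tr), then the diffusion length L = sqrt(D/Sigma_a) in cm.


D = 1 / (3 * Sigma_tr) = 1 / (3 * 0.876) = 0.3805175 cm
L = sqrt(D / Sigma_a)
L = sqrt(0.3805175 / 0.0764)
L = 2.2317 cm

2.2317


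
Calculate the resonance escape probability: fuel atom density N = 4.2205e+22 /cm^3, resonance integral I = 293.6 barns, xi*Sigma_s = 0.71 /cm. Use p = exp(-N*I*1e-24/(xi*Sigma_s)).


p = exp(-N * I * 1e-24 / (xi*Sigma_s))
p = exp(-4.2205e+22 * 293.6 * 1e-24 / 0.71)
p = 2.6327e-08

2.6327e-08


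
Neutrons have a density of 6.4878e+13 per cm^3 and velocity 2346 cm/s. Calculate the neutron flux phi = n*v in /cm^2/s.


phi = n * v
phi = 6.4878e+13 * 2346
phi = 1.5220e+17 /cm^2/s

1.5220e+17


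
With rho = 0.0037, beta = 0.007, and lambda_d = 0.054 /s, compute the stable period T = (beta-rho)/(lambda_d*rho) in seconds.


T = (beta - rho) / (lambda_d * rho)
T = (0.007 - 0.0037) / (0.054 * 0.0037)
T = 16.517 s

16.517


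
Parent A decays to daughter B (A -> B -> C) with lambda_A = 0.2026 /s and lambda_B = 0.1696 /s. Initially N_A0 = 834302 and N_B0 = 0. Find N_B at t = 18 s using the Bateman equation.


N_B(t) = lambda_A * N_A0 / (lambda_B - lambda_A) * [exp(-lambda_A*t) - exp(-lambda_B*t)]
exp(-0.2026*18) = 0.02607443; exp(-0.1696*18) = 0.04722650
N_B = 0.2026 * 834302 / (0.1696 - 0.2026) * (0.02607443 - 0.04722650)
N_B = 108343

108343


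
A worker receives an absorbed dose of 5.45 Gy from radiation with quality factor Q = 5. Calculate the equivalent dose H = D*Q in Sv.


H = D * Q
H = 5.45 * 5
H = 27.250 Sv

27.250


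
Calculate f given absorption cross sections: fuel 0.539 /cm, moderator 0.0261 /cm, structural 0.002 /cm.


f = Sigma_a_fuel / (Sigma_a_fuel + Sigma_a_mod + Sigma_a_other)
f = 0.539 / (0.539 + 0.0261 + 0.002)
f = 0.95045

0.95045


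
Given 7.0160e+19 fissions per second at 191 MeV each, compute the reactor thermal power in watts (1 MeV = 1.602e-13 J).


P = fission_rate * E_MeV * 1.602e-13
P = 7.0160e+19 * 191 * 1.602e-13
P = 2.1468e+09 W

2.1468e+09


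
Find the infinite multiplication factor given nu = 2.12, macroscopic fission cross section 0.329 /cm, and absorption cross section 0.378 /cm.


k_inf = nu * Sigma_f / Sigma_a
k_inf = 2.12 * 0.329 / 0.378
k_inf = 1.8452

1.8452


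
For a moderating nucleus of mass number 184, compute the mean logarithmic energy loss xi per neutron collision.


xi = 1 + (A-1)^2/(2A) * ln((A-1)/(A+1))
xi = 1 + (184-1)^2/(2*184) * ln((184-1)/(184 +1))
xi = 0.010830

0.010830


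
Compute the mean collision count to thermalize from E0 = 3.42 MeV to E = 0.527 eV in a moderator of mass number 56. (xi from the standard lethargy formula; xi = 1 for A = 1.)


xi = 1 + (A-1)^2/(2A)*ln((A-1)/(A+1)) = 0.03529286 (for A = 56)
n = ln(E0/E) / xi
n = ln(3.42e6 / 0.527) / 0.03529286
n = ln(6.489564e+06) / 0.03529286 = 444.44

444.44


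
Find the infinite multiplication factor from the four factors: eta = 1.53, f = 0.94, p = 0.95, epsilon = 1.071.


k_inf = eta * f * p * epsilon
k_inf = 1.53 * 0.94 * 0.95 * 1.071
k_inf = 1.4633

1.4633


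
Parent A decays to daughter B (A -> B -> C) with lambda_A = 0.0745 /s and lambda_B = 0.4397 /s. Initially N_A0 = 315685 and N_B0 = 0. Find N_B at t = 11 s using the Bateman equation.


N_B(t) = lambda_A * N_A0 / (lambda_B - lambda_A) * [exp(-lambda_A*t) - exp(-lambda_B*t)]
exp(-0.0745*11) = 0.4406519; exp(-0.4397*11) = 0.007933190
N_B = 0.0745 * 315685 / (0.4397 - 0.0745) * (0.4406519 - 0.007933190)
N_B = 27867

27867


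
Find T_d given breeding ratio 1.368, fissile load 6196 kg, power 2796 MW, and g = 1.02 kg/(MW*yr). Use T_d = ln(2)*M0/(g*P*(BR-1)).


Breeding gain G = BR - 1 = 1.368 - 1 = 0.368
Fissile production rate = g * P * G = 1.02 * 2796 * 0.368 = 1049.50656 kg/yr
T_d = ln(2) * M0 / (g * P * G)
T_d = ln(2) * 6196 / 1049.50656 = 4.0922 yr

4.0922


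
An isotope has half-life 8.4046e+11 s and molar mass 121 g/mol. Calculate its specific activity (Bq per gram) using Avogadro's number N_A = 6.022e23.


lambda = ln(2) / t_half = ln(2) / 8.4046e+11 = 8.247236e-13 /s
SA = lambda * N_A / M
SA = 8.247236e-13 * 6.022e23 / 121
SA = 4.1045e+09 Bq/g

4.1045e+09


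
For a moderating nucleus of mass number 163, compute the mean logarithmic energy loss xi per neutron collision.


xi = 1 + (A-1)^2/(2A) * ln((A-1)/(A+1))
xi = 1 + (163-1)^2/(2*163) * ln((163-1)/(163 +1))
xi = 0.012220

0.012220


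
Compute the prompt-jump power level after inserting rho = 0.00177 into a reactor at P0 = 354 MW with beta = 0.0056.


P1/P0 = beta / (beta - rho)
P1/P0 = 0.0056 / (0.0056 - 0.00177) = 1.462141
P1 = 354 * 1.462141 = 517.60 MW

517.60


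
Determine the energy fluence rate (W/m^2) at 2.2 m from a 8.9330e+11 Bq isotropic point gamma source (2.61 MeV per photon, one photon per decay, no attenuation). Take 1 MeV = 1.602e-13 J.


psi = A * E * 1.602e-13 / (4*pi*r^2)
psi = 8.9330e+11 * 2.61 * 1.602e-13 / (4*pi*2.2^2)
psi = 0.0061411 W/m^2

0.0061411


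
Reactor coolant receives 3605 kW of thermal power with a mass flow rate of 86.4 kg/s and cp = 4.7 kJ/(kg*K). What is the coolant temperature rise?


dT = Q / (m_dot * cp)
dT = 3605 / (86.4 * 4.7)
dT = 8.8776 C

8.8776


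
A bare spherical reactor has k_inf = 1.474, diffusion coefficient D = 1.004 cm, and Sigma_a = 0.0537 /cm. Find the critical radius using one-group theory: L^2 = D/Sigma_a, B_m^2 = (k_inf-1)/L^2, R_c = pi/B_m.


L^2 = D / Sigma_a = 1.004 / 0.0537 = 18.69646 cm^2
B_m^2 = (k_inf - 1) / L^2 = (1.474 - 1) / 18.69646 = 0.02535239 /cm^2
For a bare sphere: B_g = pi/R, so R_c = pi / sqrt(B_m^2)
R_c = pi / sqrt(0.02535239) = 19.731 cm

19.731


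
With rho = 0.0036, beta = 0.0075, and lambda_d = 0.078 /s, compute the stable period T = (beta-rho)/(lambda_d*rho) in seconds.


T = (beta - rho) / (lambda_d * rho)
T = (0.0075 - 0.0036) / (0.078 * 0.0036)
T = 13.889 s

13.889


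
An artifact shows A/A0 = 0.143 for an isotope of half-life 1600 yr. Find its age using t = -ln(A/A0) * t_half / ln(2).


lambda = ln(2) / t_half = ln(2) / 1600 = 4.332170e-04 /yr
t = -ln(A/A0) / lambda
t = -ln(0.143) / 4.332170e-04
t = 4489.5 yr

4489.5


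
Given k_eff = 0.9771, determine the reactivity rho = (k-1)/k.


rho = (k_eff - 1) / k_eff
rho = (0.9771 - 1) / 0.9771
rho = -0.023437

-0.023437


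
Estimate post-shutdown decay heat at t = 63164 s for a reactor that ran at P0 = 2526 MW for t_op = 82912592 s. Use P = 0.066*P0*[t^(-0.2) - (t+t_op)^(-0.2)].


P/P0 = 0.066 * [t^(-0.2) - (t + t_op)^(-0.2)]
P/P0 = 0.066 * [63164^(-0.2) - (63164 + 82912592)^(-0.2)]
P/P0 = 0.066 * [0.1096241 - 0.02607413] = 0.005514298
P = 2526 * 0.005514298 = 13.929 MW

13.929


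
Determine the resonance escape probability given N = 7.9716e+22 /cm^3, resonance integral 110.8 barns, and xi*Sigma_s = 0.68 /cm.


p = exp(-N * I * 1e-24 / (xi*Sigma_s))
p = exp(-7.9716e+22 * 110.8 * 1e-24 / 0.68)
p = 2.2853e-06

2.2853e-06


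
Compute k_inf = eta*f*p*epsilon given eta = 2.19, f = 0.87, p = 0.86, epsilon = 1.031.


k_inf = eta * f * p * epsilon
k_inf = 2.19 * 0.87 * 0.86 * 1.031
k_inf = 1.6894

1.6894


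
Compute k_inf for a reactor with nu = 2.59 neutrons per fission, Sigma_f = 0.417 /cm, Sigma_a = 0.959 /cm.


k_inf = nu * Sigma_f / Sigma_a
k_inf = 2.59 * 0.417 / 0.959
k_inf = 1.1262

1.1262


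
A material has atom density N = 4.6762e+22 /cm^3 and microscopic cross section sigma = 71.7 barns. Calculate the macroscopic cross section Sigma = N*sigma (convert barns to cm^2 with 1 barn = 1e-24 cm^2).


Sigma = N * sigma_barns * 1e-24
Sigma = 4.6762e+22 * 71.7 * 1e-24
Sigma = 3.3528 /cm

3.3528


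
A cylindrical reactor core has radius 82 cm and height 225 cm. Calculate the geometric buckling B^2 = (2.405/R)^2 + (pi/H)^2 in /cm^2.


B^2 = (2.405/R)^2 + (pi/H)^2
B^2 = (2.405/82)^2 + (pi/225)^2
B^2 = 0.0010552 /cm^2

0.0010552


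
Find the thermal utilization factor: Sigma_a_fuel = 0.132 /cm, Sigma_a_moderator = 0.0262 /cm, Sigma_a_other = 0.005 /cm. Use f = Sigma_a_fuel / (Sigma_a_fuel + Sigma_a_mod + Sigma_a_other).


f = Sigma_a_fuel / (Sigma_a_fuel + Sigma_a_mod + Sigma_a_other)
f = 0.132 / (0.132 + 0.0262 + 0.005)
f = 0.80882

0.80882


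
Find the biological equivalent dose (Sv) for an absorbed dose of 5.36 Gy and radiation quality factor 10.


H = D * Q
H = 5.36 * 10
H = 53.600 Sv

53.600


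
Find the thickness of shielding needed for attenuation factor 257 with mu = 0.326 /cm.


x = ln(factor) / mu
x = ln(257) / 0.326
x = 17.022 cm

17.022


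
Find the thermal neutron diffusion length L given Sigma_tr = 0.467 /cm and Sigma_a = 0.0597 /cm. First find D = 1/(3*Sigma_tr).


D = 1 / (3 * Sigma_tr) = 1 / (3 * 0.467) = 0.7137759 cm
L = sqrt(D / Sigma_a)
L = sqrt(0.7137759 / 0.0597)
L = 3.4578 cm

3.4578


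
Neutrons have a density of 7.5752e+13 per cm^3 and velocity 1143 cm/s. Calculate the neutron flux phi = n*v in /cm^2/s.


phi = n * v
phi = 7.5752e+13 * 1143
phi = 8.6585e+16 /cm^2/s

8.6585e+16


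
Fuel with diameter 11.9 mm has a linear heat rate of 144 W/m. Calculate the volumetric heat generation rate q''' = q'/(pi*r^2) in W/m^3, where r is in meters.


r = D / 2 / 1000 = 11.9 / 2 / 1000 = 0.00595 m
q''' = q' / (pi * r^2)
q''' = 144 / (pi * 0.00595^2)
q''' = 1.2947e+06 W/m^3

1.2947e+06


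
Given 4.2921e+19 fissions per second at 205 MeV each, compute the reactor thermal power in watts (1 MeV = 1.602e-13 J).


P = fission_rate * E_MeV * 1.602e-13
P = 4.2921e+19 * 205 * 1.602e-13
P = 1.4096e+09 W

1.4096e+09


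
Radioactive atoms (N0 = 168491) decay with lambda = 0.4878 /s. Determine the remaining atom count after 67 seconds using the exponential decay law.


N = N0 * exp(-lambda * t)
N = 168491 * exp(-0.4878 * 67)
N = 1.0782e-09

1.0782e-09


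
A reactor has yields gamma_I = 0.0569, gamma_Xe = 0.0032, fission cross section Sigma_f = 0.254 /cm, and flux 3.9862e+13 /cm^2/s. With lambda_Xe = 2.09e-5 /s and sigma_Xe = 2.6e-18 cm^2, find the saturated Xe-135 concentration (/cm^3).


Xe_eq = (gamma_I + gamma_Xe) * Sigma_f * phi / (lambda_Xe + sigma_Xe * phi)
Numerator = (0.0569 + 0.0032) * 0.254 * 3.9862e+13 = 6.085094e+11
Denominator = 2.09e-5 + 2.6e-18 * 3.9862e+13 = 1.245412e-04
Xe_eq = 6.085094e+11 / 1.245412e-04 = 4.8860e+15 /cm^3

4.8860e+15


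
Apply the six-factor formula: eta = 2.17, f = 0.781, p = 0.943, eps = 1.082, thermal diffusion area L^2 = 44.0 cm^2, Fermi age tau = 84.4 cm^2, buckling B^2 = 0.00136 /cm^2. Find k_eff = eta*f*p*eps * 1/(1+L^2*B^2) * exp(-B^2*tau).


k_inf = eta*f*p*eps = 2.17*0.781*0.943*1.082 = 1.729218
P_TNL = 1/(1 + L^2*B^2) = 1/(1 + 44.0*0.00136) = 0.9435386
P_FNL = exp(-B^2*tau) = exp(-0.00136*84.4) = 0.8915587
k_eff = k_inf * P_TNL * P_FNL = 1.729218 * 0.9435386 * 0.8915587
k_eff = 1.4547

1.4547


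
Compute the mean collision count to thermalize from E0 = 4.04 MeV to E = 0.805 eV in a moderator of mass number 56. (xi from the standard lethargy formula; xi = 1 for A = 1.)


xi = 1 + (A-1)^2/(2A)*ln((A-1)/(A+1)) = 0.03529286 (for A = 56)
n = ln(E0/E) / xi
n = ln(4.04e6 / 0.805) / 0.03529286
n = ln(5.018634e+06) / 0.03529286 = 437.16

437.16


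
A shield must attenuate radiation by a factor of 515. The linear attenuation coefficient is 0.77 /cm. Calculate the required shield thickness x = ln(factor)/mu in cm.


x = ln(factor) / mu
x = ln(515) / 0.77
x = 8.1093 cm

8.1093


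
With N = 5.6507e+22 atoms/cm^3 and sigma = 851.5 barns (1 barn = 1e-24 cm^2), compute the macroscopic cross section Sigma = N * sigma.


Sigma = N * sigma_barns * 1e-24
Sigma = 5.6507e+22 * 851.5 * 1e-24
Sigma = 48.116 /cm

48.116


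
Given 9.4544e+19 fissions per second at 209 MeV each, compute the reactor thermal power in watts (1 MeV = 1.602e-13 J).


P = fission_rate * E_MeV * 1.602e-13
P = 9.4544e+19 * 209 * 1.602e-13
P = 3.1655e+09 W

3.1655e+09


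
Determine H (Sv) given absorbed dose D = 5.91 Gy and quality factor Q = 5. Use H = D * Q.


H = D * Q
H = 5.91 * 5
H = 29.550 Sv

29.550


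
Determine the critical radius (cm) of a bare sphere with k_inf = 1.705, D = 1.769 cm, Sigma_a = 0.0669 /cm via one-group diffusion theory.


L^2 = D / Sigma_a = 1.769 / 0.0669 = 26.44245 cm^2
B_m^2 = (k_inf - 1) / L^2 = (1.705 - 1) / 26.44245 = 0.02666167 /cm^2
For a bare sphere: B_g = pi/R, so R_c = pi / sqrt(B_m^2)
R_c = pi / sqrt(0.02666167) = 19.240 cm

19.240


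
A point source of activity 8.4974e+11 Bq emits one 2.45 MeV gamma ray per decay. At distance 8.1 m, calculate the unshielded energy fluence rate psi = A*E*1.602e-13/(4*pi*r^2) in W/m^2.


psi = A * E * 1.602e-13 / (4*pi*r^2)
psi = 8.4974e+11 * 2.45 * 1.602e-13 / (4*pi*8.1^2)
psi = 4.0452e-04 W/m^2

4.0452e-04


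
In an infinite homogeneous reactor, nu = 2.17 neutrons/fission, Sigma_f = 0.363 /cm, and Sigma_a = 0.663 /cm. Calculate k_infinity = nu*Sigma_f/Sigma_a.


k_inf = nu * Sigma_f / Sigma_a
k_inf = 2.17 * 0.363 / 0.663
k_inf = 1.1881

1.1881


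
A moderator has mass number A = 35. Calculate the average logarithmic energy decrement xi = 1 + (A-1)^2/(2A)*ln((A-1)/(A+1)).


xi = 1 + (A-1)^2/(2A) * ln((A-1)/(A+1))
xi = 1 + (35-1)^2/(2*35) * ln((35-1)/(35 +1))
xi = 0.056070

0.056070


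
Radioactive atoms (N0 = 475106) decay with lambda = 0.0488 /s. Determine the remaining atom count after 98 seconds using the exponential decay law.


N = N0 * exp(-lambda * t)
N = 475106 * exp(-0.0488 * 98)
N = 3979.4

3979.4


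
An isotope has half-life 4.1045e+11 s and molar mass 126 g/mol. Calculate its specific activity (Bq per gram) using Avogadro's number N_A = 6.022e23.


lambda = ln(2) / t_half = ln(2) / 4.1045e+11 = 1.688749e-12 /s
SA = lambda * N_A / M
SA = 1.688749e-12 * 6.022e23 / 126
SA = 8.0711e+09 Bq/g

8.0711e+09


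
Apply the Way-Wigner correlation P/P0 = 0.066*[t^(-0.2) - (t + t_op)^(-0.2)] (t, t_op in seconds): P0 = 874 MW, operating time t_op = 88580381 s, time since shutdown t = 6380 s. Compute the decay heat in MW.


P/P0 = 0.066 * [t^(-0.2) - (t + t_op)^(-0.2)]
P/P0 = 0.066 * [6380^(-0.2) - (6380 + 88580381)^(-0.2)]
P/P0 = 0.066 * [0.1733947 - 0.02573512] = 0.009745532
P = 874 * 0.009745532 = 8.5176 MW

8.5176


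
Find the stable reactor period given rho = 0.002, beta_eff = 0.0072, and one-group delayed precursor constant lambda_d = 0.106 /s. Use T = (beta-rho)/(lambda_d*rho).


T = (beta - rho) / (lambda_d * rho)
T = (0.0072 - 0.002) / (0.106 * 0.002)
T = 24.528 s

24.528


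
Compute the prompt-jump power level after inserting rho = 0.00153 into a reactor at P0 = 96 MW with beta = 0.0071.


P1/P0 = beta / (beta - rho)
P1/P0 = 0.0071 / (0.0071 - 0.00153) = 1.274686
P1 = 96 * 1.274686 = 122.37 MW

122.37


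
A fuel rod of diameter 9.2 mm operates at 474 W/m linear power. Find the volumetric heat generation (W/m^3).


r = D / 2 / 1000 = 9.2 / 2 / 1000 = 0.0046 m
q''' = q' / (pi * r^2)
q''' = 474 / (pi * 0.0046^2)
q''' = 7.1304e+06 W/m^3

7.1304e+06


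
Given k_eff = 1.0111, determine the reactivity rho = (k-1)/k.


rho = (k_eff - 1) / k_eff
rho = (1.0111 - 1) / 1.0111
rho = 0.010978

0.010978


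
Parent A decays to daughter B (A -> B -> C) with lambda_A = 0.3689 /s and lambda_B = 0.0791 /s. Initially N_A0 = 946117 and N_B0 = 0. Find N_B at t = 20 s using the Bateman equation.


N_B(t) = lambda_A * N_A0 / (lambda_B - lambda_A) * [exp(-lambda_A*t) - exp(-lambda_B*t)]
exp(-0.3689*20) = 6.248493e-04; exp(-0.0791*20) = 0.2055636
N_B = 0.3689 * 946117 / (0.0791 - 0.3689) * (6.248493e-04 - 0.2055636)
N_B = 246819

246819


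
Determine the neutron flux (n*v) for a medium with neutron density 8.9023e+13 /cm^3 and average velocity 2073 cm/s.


phi = n * v
phi = 8.9023e+13 * 2073
phi = 1.8454e+17 /cm^2/s

1.8454e+17


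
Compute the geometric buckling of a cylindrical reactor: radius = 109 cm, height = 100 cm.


B^2 = (2.405/R)^2 + (pi/H)^2
B^2 = (2.405/109)^2 + (pi/100)^2
B^2 = 0.0014738 /cm^2

0.0014738


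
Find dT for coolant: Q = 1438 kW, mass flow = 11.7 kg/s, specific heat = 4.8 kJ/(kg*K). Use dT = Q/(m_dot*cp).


dT = Q / (m_dot * cp)
dT = 1438 / (11.7 * 4.8)
dT = 25.605 C

25.605


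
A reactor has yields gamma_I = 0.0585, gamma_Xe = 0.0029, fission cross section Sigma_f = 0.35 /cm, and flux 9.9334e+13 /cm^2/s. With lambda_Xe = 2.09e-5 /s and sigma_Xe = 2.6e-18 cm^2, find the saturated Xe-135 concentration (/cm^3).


Xe_eq = (gamma_I + gamma_Xe) * Sigma_f * phi / (lambda_Xe + sigma_Xe * phi)
Numerator = (0.0585 + 0.0029) * 0.35 * 9.9334e+13 = 2.134688e+12
Denominator = 2.09e-5 + 2.6e-18 * 9.9334e+13 = 2.791684e-04
Xe_eq = 2.134688e+12 / 2.791684e-04 = 7.6466e+15 /cm^3

7.6466e+15


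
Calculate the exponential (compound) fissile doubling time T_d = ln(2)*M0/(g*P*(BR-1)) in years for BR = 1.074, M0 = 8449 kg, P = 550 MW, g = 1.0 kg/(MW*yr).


Breeding gain G = BR - 1 = 1.074 - 1 = 0.074
Fissile production rate = g * P * G = 1.0 * 550 * 0.074 = 40.7 kg/yr
T_d = ln(2) * M0 / (g * P * G)
T_d = ln(2) * 8449 / 40.7 = 143.89 yr

143.89


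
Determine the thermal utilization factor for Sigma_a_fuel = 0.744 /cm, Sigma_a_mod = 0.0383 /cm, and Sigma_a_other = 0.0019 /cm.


f = Sigma_a_fuel / (Sigma_a_fuel + Sigma_a_mod + Sigma_a_other)
f = 0.744 / (0.744 + 0.0383 + 0.0019)
f = 0.94874

0.94874


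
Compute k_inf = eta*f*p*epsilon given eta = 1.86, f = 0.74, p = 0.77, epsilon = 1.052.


k_inf = eta * f * p * epsilon
k_inf = 1.86 * 0.74 * 0.77 * 1.052
k_inf = 1.1149

1.1149


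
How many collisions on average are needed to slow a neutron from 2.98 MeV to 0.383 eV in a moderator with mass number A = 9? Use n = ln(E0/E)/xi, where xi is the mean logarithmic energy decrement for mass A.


xi = 1 + (A-1)^2/(2A)*ln((A-1)/(A+1)) = 0.2066007 (for A = 9)
n = ln(E0/E) / xi
n = ln(2.98e6 / 0.383) / 0.2066007
n = ln(7.780679e+06) / 0.2066007 = 76.801

76.801


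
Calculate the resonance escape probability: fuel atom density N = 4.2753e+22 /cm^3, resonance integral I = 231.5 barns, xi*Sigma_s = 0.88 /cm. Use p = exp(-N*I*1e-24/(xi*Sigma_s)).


p = exp(-N * I * 1e-24 / (xi*Sigma_s))
p = exp(-4.2753e+22 * 231.5 * 1e-24 / 0.88)
p = 1.3047e-05

1.3047e-05


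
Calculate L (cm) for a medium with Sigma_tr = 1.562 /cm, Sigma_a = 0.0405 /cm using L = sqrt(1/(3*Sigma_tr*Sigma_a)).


D = 1 / (3 * Sigma_tr) = 1 / (3 * 1.562) = 0.2134016 cm
L = sqrt(D / Sigma_a)
L = sqrt(0.2134016 / 0.0405)
L = 2.2955 cm

2.2955


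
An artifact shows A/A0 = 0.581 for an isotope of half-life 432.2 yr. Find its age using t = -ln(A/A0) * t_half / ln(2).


lambda = ln(2) / t_half = ln(2) / 432.2 = 0.001603765 /yr
t = -ln(A/A0) / lambda
t = -ln(0.581) / 0.001603765
t = 338.58 yr

338.58


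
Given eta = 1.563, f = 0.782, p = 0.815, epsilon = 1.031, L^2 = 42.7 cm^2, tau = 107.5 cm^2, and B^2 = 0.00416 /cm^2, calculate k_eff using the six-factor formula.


k_inf = eta*f*p*eps = 1.563*0.782*0.815*1.031 = 1.027027
P_TNL = 1/(1 + L^2*B^2) = 1/(1 + 42.7*0.00416) = 0.8491617
P_FNL = exp(-B^2*tau) = exp(-0.00416*107.5) = 0.6394160
k_eff = k_inf * P_TNL * P_FNL = 1.027027 * 0.8491617 * 0.6394160
k_eff = 0.55764

0.55764


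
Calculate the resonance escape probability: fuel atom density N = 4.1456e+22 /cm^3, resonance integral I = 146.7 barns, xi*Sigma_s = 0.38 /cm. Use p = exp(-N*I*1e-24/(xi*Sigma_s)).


p = exp(-N * I * 1e-24 / (xi*Sigma_s))
p = exp(-4.1456e+22 * 146.7 * 1e-24 / 0.38)
p = 1.1206e-07

1.1206e-07


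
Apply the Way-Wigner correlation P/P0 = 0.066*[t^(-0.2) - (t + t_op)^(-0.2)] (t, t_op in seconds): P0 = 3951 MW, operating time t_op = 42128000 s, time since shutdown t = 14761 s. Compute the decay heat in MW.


P/P0 = 0.066 * [t^(-0.2) - (t + t_op)^(-0.2)]
P/P0 = 0.066 * [14761^(-0.2) - (14761 + 42128000)^(-0.2)]
P/P0 = 0.066 * [0.1466145 - 0.02985763] = 0.007705953
P = 3951 * 0.007705953 = 30.446 MW

30.446


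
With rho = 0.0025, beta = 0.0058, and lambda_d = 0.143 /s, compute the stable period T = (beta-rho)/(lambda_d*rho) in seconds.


T = (beta - rho) / (lambda_d * rho)
T = (0.0058 - 0.0025) / (0.143 * 0.0025)
T = 9.2308 s

9.2308


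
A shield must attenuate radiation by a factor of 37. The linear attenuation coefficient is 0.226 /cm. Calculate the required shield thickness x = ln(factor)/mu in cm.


x = ln(factor) / mu
x = ln(37) / 0.226
x = 15.978 cm

15.978


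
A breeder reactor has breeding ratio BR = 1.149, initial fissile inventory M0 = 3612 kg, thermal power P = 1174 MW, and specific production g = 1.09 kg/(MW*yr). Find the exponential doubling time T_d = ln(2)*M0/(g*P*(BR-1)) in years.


Breeding gain G = BR - 1 = 1.149 - 1 = 0.149
Fissile production rate = g * P * G = 1.09 * 1174 * 0.149 = 190.66934 kg/yr
T_d = ln(2) * M0 / (g * P * G)
T_d = ln(2) * 3612 / 190.66934 = 13.131 yr

13.131


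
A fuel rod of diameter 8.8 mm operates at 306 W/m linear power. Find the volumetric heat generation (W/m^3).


r = D / 2 / 1000 = 8.8 / 2 / 1000 = 0.0044 m
q''' = q' / (pi * r^2)
q''' = 306 / (pi * 0.0044^2)
q''' = 5.0311e+06 W/m^3

5.0311e+06


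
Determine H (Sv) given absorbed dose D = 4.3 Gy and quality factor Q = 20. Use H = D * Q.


H = D * Q
H = 4.3 * 20
H = 86.000 Sv

86.000


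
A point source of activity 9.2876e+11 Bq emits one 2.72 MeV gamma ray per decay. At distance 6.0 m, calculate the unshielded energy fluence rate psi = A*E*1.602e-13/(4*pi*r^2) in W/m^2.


psi = A * E * 1.602e-13 / (4*pi*r^2)
psi = 9.2876e+11 * 2.72 * 1.602e-13 / (4*pi*6.0^2)
psi = 8.9459e-04 W/m^2

8.9459e-04


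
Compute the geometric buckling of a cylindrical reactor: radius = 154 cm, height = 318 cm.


B^2 = (2.405/R)^2 + (pi/H)^2
B^2 = (2.405/154)^2 + (pi/318)^2
B^2 = 3.4149e-04 /cm^2

3.4149e-04


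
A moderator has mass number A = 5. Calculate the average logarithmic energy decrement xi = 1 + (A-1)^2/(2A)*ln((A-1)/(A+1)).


xi = 1 + (A-1)^2/(2A) * ln((A-1)/(A+1))
xi = 1 + (5-1)^2/(2*5) * ln((5-1)/(5 +1))
xi = 0.35126

0.35126


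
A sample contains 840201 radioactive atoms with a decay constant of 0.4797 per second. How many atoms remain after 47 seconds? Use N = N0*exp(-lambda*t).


N = N0 * exp(-lambda * t)
N = 840201 * exp(-0.4797 * 47)
N = 1.3578e-04

1.3578e-04


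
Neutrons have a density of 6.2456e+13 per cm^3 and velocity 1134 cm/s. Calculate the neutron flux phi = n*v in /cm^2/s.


phi = n * v
phi = 6.2456e+13 * 1134
phi = 7.0825e+16 /cm^2/s

7.0825e+16


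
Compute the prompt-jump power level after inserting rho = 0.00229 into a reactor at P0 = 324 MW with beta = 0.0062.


P1/P0 = beta / (beta - rho)
P1/P0 = 0.0062 / (0.0062 - 0.00229) = 1.585678
P1 = 324 * 1.585678 = 513.76 MW

513.76


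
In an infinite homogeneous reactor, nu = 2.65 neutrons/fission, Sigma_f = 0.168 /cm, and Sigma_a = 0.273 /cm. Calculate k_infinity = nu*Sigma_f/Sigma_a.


k_inf = nu * Sigma_f / Sigma_a
k_inf = 2.65 * 0.168 / 0.273
k_inf = 1.6308

1.6308


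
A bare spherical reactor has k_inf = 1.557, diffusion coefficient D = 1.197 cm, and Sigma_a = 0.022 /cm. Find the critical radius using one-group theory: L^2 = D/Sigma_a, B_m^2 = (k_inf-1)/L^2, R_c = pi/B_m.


L^2 = D / Sigma_a = 1.197 / 0.022 = 54.40909 cm^2
B_m^2 = (k_inf - 1) / L^2 = (1.557 - 1) / 54.40909 = 0.01023726 /cm^2
For a bare sphere: B_g = pi/R, so R_c = pi / sqrt(B_m^2)
R_c = pi / sqrt(0.01023726) = 31.050 cm

31.050


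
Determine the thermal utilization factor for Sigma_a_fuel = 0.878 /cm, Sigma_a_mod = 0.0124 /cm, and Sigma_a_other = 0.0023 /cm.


f = Sigma_a_fuel / (Sigma_a_fuel + Sigma_a_mod + Sigma_a_other)
f = 0.878 / (0.878 + 0.0124 + 0.0023)
f = 0.98353

0.98353


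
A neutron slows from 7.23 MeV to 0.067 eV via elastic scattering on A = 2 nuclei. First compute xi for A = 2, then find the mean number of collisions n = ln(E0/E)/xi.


xi = 1 + (A-1)^2/(2A)*ln((A-1)/(A+1)) = 0.7253469 (for A = 2)
n = ln(E0/E) / xi
n = ln(7.23e6 / 0.067) / 0.7253469
n = ln(1.079104e+08) / 0.7253469 = 25.501

25.501


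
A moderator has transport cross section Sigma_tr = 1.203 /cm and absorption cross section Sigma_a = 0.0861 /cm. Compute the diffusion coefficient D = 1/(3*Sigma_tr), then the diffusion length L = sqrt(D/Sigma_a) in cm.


D = 1 / (3 * Sigma_tr) = 1 / (3 * 1.203) = 0.2770851 cm
L = sqrt(D / Sigma_a)
L = sqrt(0.2770851 / 0.0861)
L = 1.7939 cm

1.7939


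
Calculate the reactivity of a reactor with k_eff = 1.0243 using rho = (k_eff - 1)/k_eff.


rho = (k_eff - 1) / k_eff
rho = (1.0243 - 1) / 1.0243
rho = 0.023724

0.023724


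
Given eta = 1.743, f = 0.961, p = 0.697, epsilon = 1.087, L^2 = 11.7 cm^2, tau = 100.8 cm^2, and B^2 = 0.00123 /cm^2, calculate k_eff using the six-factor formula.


k_inf = eta*f*p*eps = 1.743*0.961*0.697*1.087 = 1.269063
P_TNL = 1/(1 + L^2*B^2) = 1/(1 + 11.7*0.00123) = 0.9858132
P_FNL = exp(-B^2*tau) = exp(-0.00123*100.8) = 0.8833940
k_eff = k_inf * P_TNL * P_FNL = 1.269063 * 0.9858132 * 0.8833940
k_eff = 1.1052

1.1052


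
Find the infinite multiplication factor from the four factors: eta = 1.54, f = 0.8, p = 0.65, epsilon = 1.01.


k_inf = eta * f * p * epsilon
k_inf = 1.54 * 0.8 * 0.65 * 1.01
k_inf = 0.80881

0.80881


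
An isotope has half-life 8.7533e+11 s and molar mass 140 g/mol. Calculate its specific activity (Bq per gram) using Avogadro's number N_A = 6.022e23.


lambda = ln(2) / t_half = ln(2) / 8.7533e+11 = 7.918696e-13 /s
SA = lambda * N_A / M
SA = 7.918696e-13 * 6.022e23 / 140
SA = 3.4062e+09 Bq/g

3.4062e+09


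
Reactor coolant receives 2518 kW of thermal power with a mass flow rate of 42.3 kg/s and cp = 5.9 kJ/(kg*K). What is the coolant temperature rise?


dT = Q / (m_dot * cp)
dT = 2518 / (42.3 * 5.9)
dT = 10.089 C

10.089


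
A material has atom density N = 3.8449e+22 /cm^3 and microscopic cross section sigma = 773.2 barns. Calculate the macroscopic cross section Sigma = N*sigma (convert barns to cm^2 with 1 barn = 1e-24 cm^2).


Sigma = N * sigma_barns * 1e-24
Sigma = 3.8449e+22 * 773.2 * 1e-24
Sigma = 29.729 /cm

29.729


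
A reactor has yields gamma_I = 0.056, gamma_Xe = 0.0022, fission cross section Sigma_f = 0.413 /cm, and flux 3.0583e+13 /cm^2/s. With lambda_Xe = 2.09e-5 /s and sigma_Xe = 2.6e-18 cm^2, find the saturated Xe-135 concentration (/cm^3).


Xe_eq = (gamma_I + gamma_Xe) * Sigma_f * phi / (lambda_Xe + sigma_Xe * phi)
Numerator = (0.056 + 0.0022) * 0.413 * 3.0583e+13 = 7.351113e+11
Denominator = 2.09e-5 + 2.6e-18 * 3.0583e+13 = 1.004158e-04
Xe_eq = 7.351113e+11 / 1.004158e-04 = 7.3207e+15 /cm^3

7.3207e+15


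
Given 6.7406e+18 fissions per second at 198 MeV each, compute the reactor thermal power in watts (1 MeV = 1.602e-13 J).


P = fission_rate * E_MeV * 1.602e-13
P = 6.7406e+18 * 198 * 1.602e-13
P = 2.1381e+08 W

2.1381e+08
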